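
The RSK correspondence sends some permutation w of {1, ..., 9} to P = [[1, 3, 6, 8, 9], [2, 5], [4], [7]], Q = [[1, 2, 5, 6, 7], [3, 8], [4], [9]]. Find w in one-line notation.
4 7 5 2 6 8 9 3 1

Reverse the RSK construction: for i from n down to 1, find the cell of Q containing i, remove the entry at that cell from P, and reverse-bump it up through P; the value ejected from row 1 is w(i).

Step i=9: Q has 9 at row 4, column 1; remove 7 from row 4 of P and reverse-bump: 7 enters row 3 and ejects 4; 4 enters row 2 and ejects 2; 2 enters row 1 and ejects 1. So w(9) = 1. P is now [[2, 3, 6, 8, 9], [4, 5], [7]].
Step i=8: Q has 8 at row 2, column 2; remove 5 from row 2 of P and reverse-bump: 5 enters row 1 and ejects 3. So w(8) = 3. P is now [[2, 5, 6, 8, 9], [4], [7]].
Step i=7: Q has 7 at row 1, column 5; remove that cell from P, ejecting 9. So w(7) = 9. P is now [[2, 5, 6, 8], [4], [7]].
Step i=6: Q has 6 at row 1, column 4; remove that cell from P, ejecting 8. So w(6) = 8. P is now [[2, 5, 6], [4], [7]].
Step i=5: Q has 5 at row 1, column 3; remove that cell from P, ejecting 6. So w(5) = 6. P is now [[2, 5], [4], [7]].
Step i=4: Q has 4 at row 3, column 1; remove 7 from row 3 of P and reverse-bump: 7 enters row 2 and ejects 4; 4 enters row 1 and ejects 2. So w(4) = 2. P is now [[4, 5], [7]].
Step i=3: Q has 3 at row 2, column 1; remove 7 from row 2 of P and reverse-bump: 7 enters row 1 and ejects 5. So w(3) = 5. P is now [[4, 7]].
Step i=2: Q has 2 at row 1, column 2; remove that cell from P, ejecting 7. So w(2) = 7. P is now [[4]].
Step i=1: Q has 1 at row 1, column 1; remove that cell from P, ejecting 4. So w(1) = 4. P is now [].

So w = 4 7 5 2 6 8 9 3 1.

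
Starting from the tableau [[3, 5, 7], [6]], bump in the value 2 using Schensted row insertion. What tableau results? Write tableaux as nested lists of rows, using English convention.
[[2, 5, 7], [3], [6]]

In row 1, 2 replaces 3 (the leftmost entry greater than 2); 3 is bumped to row 2. In row 2, 3 replaces 6 (the leftmost entry greater than 3); 6 is bumped to row 3. 6 starts a new row 3. The new tableau is [[2, 5, 7], [3], [6]].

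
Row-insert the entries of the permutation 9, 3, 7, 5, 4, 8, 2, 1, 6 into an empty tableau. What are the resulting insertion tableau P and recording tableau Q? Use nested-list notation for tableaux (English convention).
P = [[1, 4, 6], [2, 8], [3], [5], [7], [9]], Q = [[1, 3, 6], [2, 9], [4], [5], [7], [8]]

Insert each entry of the permutation into P by Schensted row insertion, recording in Q the position of each new cell.

After inserting 9: P = [[9]].
After inserting 3: P = [[3], [9]].
After inserting 7: P = [[3, 7], [9]].
After inserting 5: P = [[3, 5], [7], [9]].
After inserting 4: P = [[3, 4], [5], [7], [9]].
After inserting 8: P = [[3, 4, 8], [5], [7], [9]].
After inserting 2: P = [[2, 4, 8], [3], [5], [7], [9]].
After inserting 1: P = [[1, 4, 8], [2], [3], [5], [7], [9]].
After inserting 6: P = [[1, 4, 6], [2, 8], [3], [5], [7], [9]].

So P = [[1, 4, 6], [2, 8], [3], [5], [7], [9]], Q = [[1, 3, 6], [2, 9], [4], [5], [7], [8]].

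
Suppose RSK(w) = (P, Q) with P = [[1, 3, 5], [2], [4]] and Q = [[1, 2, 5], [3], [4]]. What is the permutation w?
Reverse RSK: for i = n, n-1, ..., 1, locate i in Q, remove the corresponding corner cell from P, and reverse-bump its entry up through P; the value ejected from row 1 is w(i).

So w = 2 4 3 1 5.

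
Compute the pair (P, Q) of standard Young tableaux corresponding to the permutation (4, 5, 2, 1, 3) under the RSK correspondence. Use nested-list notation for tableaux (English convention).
P = [[1, 3], [2, 5], [4]], Q = [[1, 2], [3, 5], [4]]

Insert each entry of the permutation into P by Schensted row insertion, recording in Q the position of each new cell.

Insert 4: appended to row 1. P = [[4]].
Insert 5: appended to row 1. P = [[4, 5]].
Insert 2: 2 bumps 4 from row 1; 4 starts row 2. P = [[2, 5], [4]].
Insert 1: 1 bumps 2 from row 1; 2 bumps 4 from row 2; 4 starts row 3. P = [[1, 5], [2], [4]].
Insert 3: 3 bumps 5 from row 1; 5 appends to row 2. P = [[1, 3], [2, 5], [4]].

So P = [[1, 3], [2, 5], [4]], Q = [[1, 2], [3, 5], [4]].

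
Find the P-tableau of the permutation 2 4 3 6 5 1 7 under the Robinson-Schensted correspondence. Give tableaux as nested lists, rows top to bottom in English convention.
After inserting 2: P = [[2]].
After inserting 4: P = [[2, 4]].
After inserting 3: P = [[2, 3], [4]].
After inserting 6: P = [[2, 3, 6], [4]].
After inserting 5: P = [[2, 3, 5], [4, 6]].
After inserting 1: P = [[1, 3, 5], [2, 6], [4]].
After inserting 7: P = [[1, 3, 5, 7], [2, 6], [4]].

So P = [[1, 3, 5, 7], [2, 6], [4]].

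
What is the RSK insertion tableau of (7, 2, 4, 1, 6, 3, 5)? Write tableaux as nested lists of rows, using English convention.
P = [[1, 3, 5], [2, 4, 6], [7]]

After inserting 7: P = [[7]].
After inserting 2: P = [[2], [7]].
After inserting 4: P = [[2, 4], [7]].
After inserting 1: P = [[1, 4], [2], [7]].
After inserting 6: P = [[1, 4, 6], [2], [7]].
After inserting 3: P = [[1, 3, 6], [2, 4], [7]].
After inserting 5: P = [[1, 3, 5], [2, 4, 6], [7]].

So P = [[1, 3, 5], [2, 4, 6], [7]].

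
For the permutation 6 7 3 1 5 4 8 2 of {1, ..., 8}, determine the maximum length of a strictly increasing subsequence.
3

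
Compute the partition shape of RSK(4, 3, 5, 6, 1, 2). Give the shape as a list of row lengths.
RSK row insertion gives P = [[1, 2, 6], [3, 5], [4]], which has shape [3, 2, 1].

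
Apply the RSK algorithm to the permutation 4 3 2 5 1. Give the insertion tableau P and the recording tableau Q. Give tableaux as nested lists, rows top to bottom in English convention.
P = [[1, 5], [2], [3], [4]], Q = [[1, 4], [2], [3], [5]]

Insert each entry of the permutation into P by Schensted row insertion, recording in Q the position of each new cell.

Insert 4: appended to row 1. P = [[4]], Q = [[1]].
Insert 3: 3 bumps 4 from row 1; 4 starts row 2. P = [[3], [4]], Q = [[1], [2]].
Insert 2: 2 bumps 3 from row 1; 3 bumps 4 from row 2; 4 starts row 3. P = [[2], [3], [4]], Q = [[1], [2], [3]].
Insert 5: appended to row 1. P = [[2, 5], [3], [4]], Q = [[1, 4], [2], [3]].
Insert 1: 1 bumps 2 from row 1; 2 bumps 3 from row 2; 3 bumps 4 from row 3; 4 starts row 4. P = [[1, 5], [2], [3], [4]], Q = [[1, 4], [2], [3], [5]].

So P = [[1, 5], [2], [3], [4]], Q = [[1, 4], [2], [3], [5]].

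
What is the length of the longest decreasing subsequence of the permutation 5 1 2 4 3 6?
3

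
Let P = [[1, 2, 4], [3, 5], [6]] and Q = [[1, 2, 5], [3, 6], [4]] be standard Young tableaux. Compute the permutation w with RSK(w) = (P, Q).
Reverse the RSK construction: for i from n down to 1, find the cell of Q containing i, remove the entry at that cell from P, and reverse-bump it up through P; the value ejected from row 1 is w(i).

Step i=6: Q has 6 at row 2, column 2; remove 5 from row 2 of P and reverse-bump: 5 enters row 1 and ejects 4. So w(6) = 4. P is now [[1, 2, 5], [3], [6]].
Step i=5: Q has 5 at row 1, column 3; remove that cell from P, ejecting 5. So w(5) = 5. P is now [[1, 2], [3], [6]].
Step i=4: Q has 4 at row 3, column 1; remove 6 from row 3 of P and reverse-bump: 6 enters row 2 and ejects 3; 3 enters row 1 and ejects 2. So w(4) = 2. P is now [[1, 3], [6]].
Step i=3: Q has 3 at row 2, column 1; remove 6 from row 2 of P and reverse-bump: 6 enters row 1 and ejects 3. So w(3) = 3. P is now [[1, 6]].
Step i=2: Q has 2 at row 1, column 2; remove that cell from P, ejecting 6. So w(2) = 6. P is now [[1]].
Step i=1: Q has 1 at row 1, column 1; remove that cell from P, ejecting 1. So w(1) = 1. P is now [].

So w = 1 6 3 2 5 4.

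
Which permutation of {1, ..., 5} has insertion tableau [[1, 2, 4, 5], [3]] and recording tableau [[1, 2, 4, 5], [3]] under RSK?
1 3 2 4 5

Reverse the RSK construction: for i from n down to 1, find the cell of Q containing i, remove the entry at that cell from P, and reverse-bump it up through P; the value ejected from row 1 is w(i).

Step i=5: Q has 5 at row 1, column 4; remove that cell from P, ejecting 5. So w(5) = 5. P is now [[1, 2, 4], [3]].
Step i=4: Q has 4 at row 1, column 3; remove that cell from P, ejecting 4. So w(4) = 4. P is now [[1, 2], [3]].
Step i=3: Q has 3 at row 2, column 1; remove 3 from row 2 of P and reverse-bump: 3 enters row 1 and ejects 2. So w(3) = 2. P is now [[1, 3]].
Step i=2: Q has 2 at row 1, column 2; remove that cell from P, ejecting 3. So w(2) = 3. P is now [[1]].
Step i=1: Q has 1 at row 1, column 1; remove that cell from P, ejecting 1. So w(1) = 1. P is now [].

So w = 1 3 2 4 5.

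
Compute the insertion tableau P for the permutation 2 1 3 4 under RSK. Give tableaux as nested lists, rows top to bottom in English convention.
Insert 2: appended to row 1. P = [[2]].
Insert 1: 1 bumps 2 from row 1; 2 starts row 2. P = [[1], [2]].
Insert 3: appended to row 1. P = [[1, 3], [2]].
Insert 4: appended to row 1. P = [[1, 3, 4], [2]].

So P = [[1, 3, 4], [2]].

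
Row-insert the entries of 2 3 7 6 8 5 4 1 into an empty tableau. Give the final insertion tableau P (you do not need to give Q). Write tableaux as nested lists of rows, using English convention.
P = [[1, 3, 4, 8], [2], [5], [6], [7]]

Insert 2: appended to row 1. P = [[2]].
Insert 3: appended to row 1. P = [[2, 3]].
Insert 7: appended to row 1. P = [[2, 3, 7]].
Insert 6: 6 bumps 7 from row 1; 7 starts row 2. P = [[2, 3, 6], [7]].
Insert 8: appended to row 1. P = [[2, 3, 6, 8], [7]].
Insert 5: 5 bumps 6 from row 1; 6 bumps 7 from row 2; 7 starts row 3. P = [[2, 3, 5, 8], [6], [7]].
Insert 4: 4 bumps 5 from row 1; 5 bumps 6 from row 2; 6 bumps 7 from row 3; 7 starts row 4. P = [[2, 3, 4, 8], [5], [6], [7]].
Insert 1: 1 bumps 2 from row 1; 2 bumps 5 from row 2; 5 bumps 6 from row 3; 6 bumps 7 from row 4; 7 starts row 5. P = [[1, 3, 4, 8], [2], [5], [6], [7]].

So P = [[1, 3, 4, 8], [2], [5], [6], [7]].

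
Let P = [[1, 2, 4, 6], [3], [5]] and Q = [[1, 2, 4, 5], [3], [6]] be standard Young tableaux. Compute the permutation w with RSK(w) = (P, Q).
Reverse RSK: for i = n, n-1, ..., 1, locate i in Q, remove the corresponding corner cell from P, and reverse-bump its entry up through P; the value ejected from row 1 is w(i).

So w = 1 5 3 4 6 2.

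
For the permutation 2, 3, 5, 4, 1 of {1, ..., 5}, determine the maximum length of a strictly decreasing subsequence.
3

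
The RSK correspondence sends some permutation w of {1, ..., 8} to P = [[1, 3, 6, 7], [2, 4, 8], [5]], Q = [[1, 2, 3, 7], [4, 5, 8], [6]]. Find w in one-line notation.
Reverse the RSK construction: for i from n down to 1, find the cell of Q containing i, remove the entry at that cell from P, and reverse-bump it up through P; the value ejected from row 1 is w(i).

Step i=8: Q has 8 at row 2, column 3; remove 8 from row 2 of P and reverse-bump: 8 enters row 1 and ejects 7. So w(8) = 7. P is now [[1, 3, 6, 8], [2, 4], [5]].
Step i=7: Q has 7 at row 1, column 4; remove that cell from P, ejecting 8. So w(7) = 8. P is now [[1, 3, 6], [2, 4], [5]].
Step i=6: Q has 6 at row 3, column 1; remove 5 from row 3 of P and reverse-bump: 5 enters row 2 and ejects 4; 4 enters row 1 and ejects 3. So w(6) = 3. P is now [[1, 4, 6], [2, 5]].
Step i=5: Q has 5 at row 2, column 2; remove 5 from row 2 of P and reverse-bump: 5 enters row 1 and ejects 4. So w(5) = 4. P is now [[1, 5, 6], [2]].
Step i=4: Q has 4 at row 2, column 1; remove 2 from row 2 of P and reverse-bump: 2 enters row 1 and ejects 1. So w(4) = 1. P is now [[2, 5, 6]].
Step i=3: Q has 3 at row 1, column 3; remove that cell from P, ejecting 6. So w(3) = 6. P is now [[2, 5]].
Step i=2: Q has 2 at row 1, column 2; remove that cell from P, ejecting 5. So w(2) = 5. P is now [[2]].
Step i=1: Q has 1 at row 1, column 1; remove that cell from P, ejecting 2. So w(1) = 2. P is now [].

So w = 2 5 6 1 4 3 8 7.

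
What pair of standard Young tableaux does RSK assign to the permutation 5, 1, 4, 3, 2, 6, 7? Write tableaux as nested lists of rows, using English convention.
Insert each entry of the permutation into P by Schensted row insertion, recording in Q the position of each new cell.

After inserting 5: P = [[5]].
After inserting 1: P = [[1], [5]].
After inserting 4: P = [[1, 4], [5]].
After inserting 3: P = [[1, 3], [4], [5]].
After inserting 2: P = [[1, 2], [3], [4], [5]].
After inserting 6: P = [[1, 2, 6], [3], [4], [5]].
After inserting 7: P = [[1, 2, 6, 7], [3], [4], [5]].

So P = [[1, 2, 6, 7], [3], [4], [5]], Q = [[1, 3, 6, 7], [2], [4], [5]].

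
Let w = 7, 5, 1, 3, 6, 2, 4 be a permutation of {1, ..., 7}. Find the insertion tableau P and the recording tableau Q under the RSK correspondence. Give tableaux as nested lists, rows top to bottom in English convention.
Insert each entry of the permutation into P by Schensted row insertion, recording in Q the position of each new cell.

Insert 7: appended to row 1. P = [[7]].
Insert 5: 5 bumps 7 from row 1; 7 starts row 2. P = [[5], [7]].
Insert 1: 1 bumps 5 from row 1; 5 bumps 7 from row 2; 7 starts row 3. P = [[1], [5], [7]].
Insert 3: appended to row 1. P = [[1, 3], [5], [7]].
Insert 6: appended to row 1. P = [[1, 3, 6], [5], [7]].
Insert 2: 2 bumps 3 from row 1; 3 bumps 5 from row 2; 5 bumps 7 from row 3; 7 starts row 4. P = [[1, 2, 6], [3], [5], [7]].
Insert 4: 4 bumps 6 from row 1; 6 appends to row 2. P = [[1, 2, 4], [3, 6], [5], [7]].

So P = [[1, 2, 4], [3, 6], [5], [7]], Q = [[1, 4, 5], [2, 7], [3], [6]].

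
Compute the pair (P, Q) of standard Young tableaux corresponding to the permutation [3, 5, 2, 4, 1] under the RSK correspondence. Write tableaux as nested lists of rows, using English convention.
P = [[1, 4], [2, 5], [3]], Q = [[1, 2], [3, 4], [5]]

Insert each entry of the permutation into P by Schensted row insertion, recording in Q the position of each new cell.

Insert 3: appended to row 1. P = [[3]], Q = [[1]].
Insert 5: appended to row 1. P = [[3, 5]], Q = [[1, 2]].
Insert 2: 2 bumps 3 from row 1; 3 starts row 2. P = [[2, 5], [3]], Q = [[1, 2], [3]].
Insert 4: 4 bumps 5 from row 1; 5 appends to row 2. P = [[2, 4], [3, 5]], Q = [[1, 2], [3, 4]].
Insert 1: 1 bumps 2 from row 1; 2 bumps 3 from row 2; 3 starts row 3. P = [[1, 4], [2, 5], [3]], Q = [[1, 2], [3, 4], [5]].

So P = [[1, 4], [2, 5], [3]], Q = [[1, 2], [3, 4], [5]].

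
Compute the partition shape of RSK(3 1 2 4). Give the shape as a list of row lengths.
RSK row insertion gives P = [[1, 2, 4], [3]], which has shape [3, 1].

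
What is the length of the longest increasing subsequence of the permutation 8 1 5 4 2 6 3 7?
4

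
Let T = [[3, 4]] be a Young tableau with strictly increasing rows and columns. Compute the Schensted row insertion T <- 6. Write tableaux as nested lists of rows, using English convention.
[[3, 4, 6]]

6 is larger than every entry of row 1, so it is appended to row 1. The new tableau is [[3, 4, 6]].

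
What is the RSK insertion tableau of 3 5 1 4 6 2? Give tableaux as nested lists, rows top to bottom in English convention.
After inserting 3: P = [[3]].
After inserting 5: P = [[3, 5]].
After inserting 1: P = [[1, 5], [3]].
After inserting 4: P = [[1, 4], [3, 5]].
After inserting 6: P = [[1, 4, 6], [3, 5]].
After inserting 2: P = [[1, 2, 6], [3, 4], [5]].

So P = [[1, 2, 6], [3, 4], [5]].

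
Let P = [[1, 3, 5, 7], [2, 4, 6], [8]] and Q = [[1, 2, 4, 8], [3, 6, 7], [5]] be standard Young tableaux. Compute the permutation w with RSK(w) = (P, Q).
2 8 4 6 1 3 5 7

Reverse RSK: for i = n, n-1, ..., 1, locate i in Q, remove the corresponding corner cell from P, and reverse-bump its entry up through P; the value ejected from row 1 is w(i).

So w = 2 8 4 6 1 3 5 7.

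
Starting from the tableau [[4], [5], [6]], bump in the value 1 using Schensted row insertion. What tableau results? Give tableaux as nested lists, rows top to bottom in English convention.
[[1], [4], [5], [6]]

In row 1, 1 replaces 4 (the leftmost entry greater than 1); 4 is bumped to row 2. In row 2, 4 replaces 5 (the leftmost entry greater than 4); 5 is bumped to row 3. In row 3, 5 replaces 6 (the leftmost entry greater than 5); 6 is bumped to row 4. 6 starts a new row 4. The new tableau is [[1], [4], [5], [6]].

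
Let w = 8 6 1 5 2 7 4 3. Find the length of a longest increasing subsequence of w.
3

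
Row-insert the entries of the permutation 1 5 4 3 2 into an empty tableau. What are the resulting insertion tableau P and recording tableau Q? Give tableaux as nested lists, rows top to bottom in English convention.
Insert each entry of the permutation into P by Schensted row insertion, recording in Q the position of each new cell.

Insert 1: appended to row 1. P = [[1]].
Insert 5: appended to row 1. P = [[1, 5]].
Insert 4: 4 bumps 5 from row 1; 5 starts row 2. P = [[1, 4], [5]].
Insert 3: 3 bumps 4 from row 1; 4 bumps 5 from row 2; 5 starts row 3. P = [[1, 3], [4], [5]].
Insert 2: 2 bumps 3 from row 1; 3 bumps 4 from row 2; 4 bumps 5 from row 3; 5 starts row 4. P = [[1, 2], [3], [4], [5]].

So P = [[1, 2], [3], [4], [5]], Q = [[1, 2], [3], [4], [5]].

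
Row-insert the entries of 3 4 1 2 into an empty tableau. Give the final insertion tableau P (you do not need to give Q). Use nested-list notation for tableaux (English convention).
After inserting 3: P = [[3]].
After inserting 4: P = [[3, 4]].
After inserting 1: P = [[1, 4], [3]].
After inserting 2: P = [[1, 2], [3, 4]].

So P = [[1, 2], [3, 4]].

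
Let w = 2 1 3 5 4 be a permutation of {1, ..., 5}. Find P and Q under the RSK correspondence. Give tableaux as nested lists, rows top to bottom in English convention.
P = [[1, 3, 4], [2, 5]], Q = [[1, 3, 4], [2, 5]]

Insert each entry of the permutation into P by Schensted row insertion, recording in Q the position of each new cell.

After inserting 2: P = [[2]].
After inserting 1: P = [[1], [2]].
After inserting 3: P = [[1, 3], [2]].
After inserting 5: P = [[1, 3, 5], [2]].
After inserting 4: P = [[1, 3, 4], [2, 5]].

So P = [[1, 3, 4], [2, 5]], Q = [[1, 3, 4], [2, 5]].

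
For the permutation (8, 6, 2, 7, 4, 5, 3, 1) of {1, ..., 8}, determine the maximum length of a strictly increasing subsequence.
3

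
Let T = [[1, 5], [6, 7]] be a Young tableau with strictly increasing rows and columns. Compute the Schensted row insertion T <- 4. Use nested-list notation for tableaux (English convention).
In row 1, 4 replaces 5 (the leftmost entry greater than 4); 5 is bumped to row 2. In row 2, 5 replaces 6 (the leftmost entry greater than 5); 6 is bumped to row 3. 6 starts a new row 3. The new tableau is [[1, 4], [5, 7], [6]].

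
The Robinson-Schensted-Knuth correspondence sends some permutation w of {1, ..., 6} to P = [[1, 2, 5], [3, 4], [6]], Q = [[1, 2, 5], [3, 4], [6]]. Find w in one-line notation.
Reverse the RSK construction: for i from n down to 1, find the cell of Q containing i, remove the entry at that cell from P, and reverse-bump it up through P; the value ejected from row 1 is w(i).

Step i=6: Q has 6 at row 3, column 1; remove 6 from row 3 of P and reverse-bump: 6 enters row 2 and ejects 4; 4 enters row 1 and ejects 2. So w(6) = 2. P is now [[1, 4, 5], [3, 6]].
Step i=5: Q has 5 at row 1, column 3; remove that cell from P, ejecting 5. So w(5) = 5. P is now [[1, 4], [3, 6]].
Step i=4: Q has 4 at row 2, column 2; remove 6 from row 2 of P and reverse-bump: 6 enters row 1 and ejects 4. So w(4) = 4. P is now [[1, 6], [3]].
Step i=3: Q has 3 at row 2, column 1; remove 3 from row 2 of P and reverse-bump: 3 enters row 1 and ejects 1. So w(3) = 1. P is now [[3, 6]].
Step i=2: Q has 2 at row 1, column 2; remove that cell from P, ejecting 6. So w(2) = 6. P is now [[3]].
Step i=1: Q has 1 at row 1, column 1; remove that cell from P, ejecting 3. So w(1) = 3. P is now [].

So w = 3 6 1 4 5 2.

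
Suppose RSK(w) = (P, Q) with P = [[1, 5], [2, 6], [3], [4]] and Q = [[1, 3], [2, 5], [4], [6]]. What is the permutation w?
4 3 6 2 5 1

Reverse the RSK construction: for i from n down to 1, find the cell of Q containing i, remove the entry at that cell from P, and reverse-bump it up through P; the value ejected from row 1 is w(i).

Step i=6: Q has 6 at row 4, column 1; remove 4 from row 4 of P and reverse-bump: 4 enters row 3 and ejects 3; 3 enters row 2 and ejects 2; 2 enters row 1 and ejects 1. So w(6) = 1. P is now [[2, 5], [3, 6], [4]].
Step i=5: Q has 5 at row 2, column 2; remove 6 from row 2 of P and reverse-bump: 6 enters row 1 and ejects 5. So w(5) = 5. P is now [[2, 6], [3], [4]].
Step i=4: Q has 4 at row 3, column 1; remove 4 from row 3 of P and reverse-bump: 4 enters row 2 and ejects 3; 3 enters row 1 and ejects 2. So w(4) = 2. P is now [[3, 6], [4]].
Step i=3: Q has 3 at row 1, column 2; remove that cell from P, ejecting 6. So w(3) = 6. P is now [[3], [4]].
Step i=2: Q has 2 at row 2, column 1; remove 4 from row 2 of P and reverse-bump: 4 enters row 1 and ejects 3. So w(2) = 3. P is now [[4]].
Step i=1: Q has 1 at row 1, column 1; remove that cell from P, ejecting 4. So w(1) = 4. P is now [].

So w = 4 3 6 2 5 1.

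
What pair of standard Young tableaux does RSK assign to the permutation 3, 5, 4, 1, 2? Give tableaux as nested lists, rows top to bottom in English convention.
P = [[1, 2], [3, 4], [5]], Q = [[1, 2], [3, 5], [4]]

Insert each entry of the permutation into P by Schensted row insertion, recording in Q the position of each new cell.

Insert 3: appended to row 1. P = [[3]].
Insert 5: appended to row 1. P = [[3, 5]].
Insert 4: 4 bumps 5 from row 1; 5 starts row 2. P = [[3, 4], [5]].
Insert 1: 1 bumps 3 from row 1; 3 bumps 5 from row 2; 5 starts row 3. P = [[1, 4], [3], [5]].
Insert 2: 2 bumps 4 from row 1; 4 appends to row 2. P = [[1, 2], [3, 4], [5]].

So P = [[1, 2], [3, 4], [5]], Q = [[1, 2], [3, 5], [4]].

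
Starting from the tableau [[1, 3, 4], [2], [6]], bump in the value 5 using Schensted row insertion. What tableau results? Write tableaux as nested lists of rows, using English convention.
5 is larger than every entry of row 1, so it is appended to row 1. The new tableau is [[1, 3, 4, 5], [2], [6]].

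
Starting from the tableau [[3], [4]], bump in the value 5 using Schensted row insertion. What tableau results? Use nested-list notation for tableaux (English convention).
5 is larger than every entry of row 1, so it is appended to row 1. The new tableau is [[3, 5], [4]].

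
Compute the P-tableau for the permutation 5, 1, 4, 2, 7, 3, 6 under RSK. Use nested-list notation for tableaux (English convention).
P = [[1, 2, 3, 6], [4, 7], [5]]

After inserting 5: P = [[5]].
After inserting 1: P = [[1], [5]].
After inserting 4: P = [[1, 4], [5]].
After inserting 2: P = [[1, 2], [4], [5]].
After inserting 7: P = [[1, 2, 7], [4], [5]].
After inserting 3: P = [[1, 2, 3], [4, 7], [5]].
After inserting 6: P = [[1, 2, 3, 6], [4, 7], [5]].

So P = [[1, 2, 3, 6], [4, 7], [5]].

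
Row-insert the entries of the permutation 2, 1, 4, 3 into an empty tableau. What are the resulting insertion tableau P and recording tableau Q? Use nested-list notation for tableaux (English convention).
Insert each entry of the permutation into P by Schensted row insertion, recording in Q the position of each new cell.

Insert 2: appended to row 1. P = [[2]].
Insert 1: 1 bumps 2 from row 1; 2 starts row 2. P = [[1], [2]].
Insert 4: appended to row 1. P = [[1, 4], [2]].
Insert 3: 3 bumps 4 from row 1; 4 appends to row 2. P = [[1, 3], [2, 4]].

So P = [[1, 3], [2, 4]], Q = [[1, 3], [2, 4]].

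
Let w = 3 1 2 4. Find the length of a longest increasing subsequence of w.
3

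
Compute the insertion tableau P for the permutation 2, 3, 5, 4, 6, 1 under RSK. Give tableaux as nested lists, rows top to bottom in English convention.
P = [[1, 3, 4, 6], [2], [5]]

Insert 2: appended to row 1. P = [[2]].
Insert 3: appended to row 1. P = [[2, 3]].
Insert 5: appended to row 1. P = [[2, 3, 5]].
Insert 4: 4 bumps 5 from row 1; 5 starts row 2. P = [[2, 3, 4], [5]].
Insert 6: appended to row 1. P = [[2, 3, 4, 6], [5]].
Insert 1: 1 bumps 2 from row 1; 2 bumps 5 from row 2; 5 starts row 3. P = [[1, 3, 4, 6], [2], [5]].

So P = [[1, 3, 4, 6], [2], [5]].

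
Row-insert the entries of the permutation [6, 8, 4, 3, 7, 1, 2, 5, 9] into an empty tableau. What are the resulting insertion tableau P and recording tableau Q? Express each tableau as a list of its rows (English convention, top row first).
Insert each entry of the permutation into P by Schensted row insertion, recording in Q the position of each new cell.

Insert 6: appended to row 1. P = [[6]].
Insert 8: appended to row 1. P = [[6, 8]].
Insert 4: 4 bumps 6 from row 1; 6 starts row 2. P = [[4, 8], [6]].
Insert 3: 3 bumps 4 from row 1; 4 bumps 6 from row 2; 6 starts row 3. P = [[3, 8], [4], [6]].
Insert 7: 7 bumps 8 from row 1; 8 appends to row 2. P = [[3, 7], [4, 8], [6]].
Insert 1: 1 bumps 3 from row 1; 3 bumps 4 from row 2; 4 bumps 6 from row 3; 6 starts row 4. P = [[1, 7], [3, 8], [4], [6]].
Insert 2: 2 bumps 7 from row 1; 7 bumps 8 from row 2; 8 appends to row 3. P = [[1, 2], [3, 7], [4, 8], [6]].
Insert 5: appended to row 1. P = [[1, 2, 5], [3, 7], [4, 8], [6]].
Insert 9: appended to row 1. P = [[1, 2, 5, 9], [3, 7], [4, 8], [6]].

So P = [[1, 2, 5, 9], [3, 7], [4, 8], [6]], Q = [[1, 2, 8, 9], [3, 5], [4, 7], [6]].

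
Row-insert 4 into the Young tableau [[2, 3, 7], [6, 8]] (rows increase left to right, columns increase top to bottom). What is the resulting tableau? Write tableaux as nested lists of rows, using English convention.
In row 1, 4 replaces 7 (the leftmost entry greater than 4); 7 is bumped to row 2. In row 2, 7 replaces 8 (the leftmost entry greater than 7); 8 is bumped to row 3. 8 starts a new row 3. The new tableau is [[2, 3, 4], [6, 7], [8]].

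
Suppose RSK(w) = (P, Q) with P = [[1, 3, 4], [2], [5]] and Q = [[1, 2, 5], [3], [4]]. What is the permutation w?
Reverse the RSK construction: for i from n down to 1, find the cell of Q containing i, remove the entry at that cell from P, and reverse-bump it up through P; the value ejected from row 1 is w(i).

Step i=5: Q has 5 at row 1, column 3; remove that cell from P, ejecting 4. So w(5) = 4. P is now [[1, 3], [2], [5]].
Step i=4: Q has 4 at row 3, column 1; remove 5 from row 3 of P and reverse-bump: 5 enters row 2 and ejects 2; 2 enters row 1 and ejects 1. So w(4) = 1. P is now [[2, 3], [5]].
Step i=3: Q has 3 at row 2, column 1; remove 5 from row 2 of P and reverse-bump: 5 enters row 1 and ejects 3. So w(3) = 3. P is now [[2, 5]].
Step i=2: Q has 2 at row 1, column 2; remove that cell from P, ejecting 5. So w(2) = 5. P is now [[2]].
Step i=1: Q has 1 at row 1, column 1; remove that cell from P, ejecting 2. So w(1) = 2. P is now [].

So w = 2 5 3 1 4.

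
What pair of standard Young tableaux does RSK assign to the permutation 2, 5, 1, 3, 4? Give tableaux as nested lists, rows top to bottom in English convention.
P = [[1, 3, 4], [2, 5]], Q = [[1, 2, 5], [3, 4]]

Insert each entry of the permutation into P by Schensted row insertion, recording in Q the position of each new cell.

Insert 2: appended to row 1. P = [[2]].
Insert 5: appended to row 1. P = [[2, 5]].
Insert 1: 1 bumps 2 from row 1; 2 starts row 2. P = [[1, 5], [2]].
Insert 3: 3 bumps 5 from row 1; 5 appends to row 2. P = [[1, 3], [2, 5]].
Insert 4: appended to row 1. P = [[1, 3, 4], [2, 5]].

So P = [[1, 3, 4], [2, 5]], Q = [[1, 2, 5], [3, 4]].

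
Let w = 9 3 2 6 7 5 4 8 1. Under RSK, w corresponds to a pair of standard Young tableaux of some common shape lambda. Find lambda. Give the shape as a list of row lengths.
[4, 2, 1, 1, 1]

Row-insert each entry into an empty tableau.

After inserting 9: P = [[9]].
After inserting 3: P = [[3], [9]].
After inserting 2: P = [[2], [3], [9]].
After inserting 6: P = [[2, 6], [3], [9]].
After inserting 7: P = [[2, 6, 7], [3], [9]].
After inserting 5: P = [[2, 5, 7], [3, 6], [9]].
After inserting 4: P = [[2, 4, 7], [3, 5], [6], [9]].
After inserting 8: P = [[2, 4, 7, 8], [3, 5], [6], [9]].
After inserting 1: P = [[1, 4, 7, 8], [2, 5], [3], [6], [9]].

The final insertion tableau P = [[1, 4, 7, 8], [2, 5], [3], [6], [9]] has shape [4, 2, 1, 1, 1].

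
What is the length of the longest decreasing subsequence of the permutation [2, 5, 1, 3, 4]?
2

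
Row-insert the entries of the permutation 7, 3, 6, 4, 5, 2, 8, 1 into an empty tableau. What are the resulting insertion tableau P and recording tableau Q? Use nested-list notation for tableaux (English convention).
P = [[1, 4, 5, 8], [2], [3], [6], [7]], Q = [[1, 3, 5, 7], [2], [4], [6], [8]]

Insert each entry of the permutation into P by Schensted row insertion, recording in Q the position of each new cell.

Insert 7: appended to row 1. P = [[7]].
Insert 3: 3 bumps 7 from row 1; 7 starts row 2. P = [[3], [7]].
Insert 6: appended to row 1. P = [[3, 6], [7]].
Insert 4: 4 bumps 6 from row 1; 6 bumps 7 from row 2; 7 starts row 3. P = [[3, 4], [6], [7]].
Insert 5: appended to row 1. P = [[3, 4, 5], [6], [7]].
Insert 2: 2 bumps 3 from row 1; 3 bumps 6 from row 2; 6 bumps 7 from row 3; 7 starts row 4. P = [[2, 4, 5], [3], [6], [7]].
Insert 8: appended to row 1. P = [[2, 4, 5, 8], [3], [6], [7]].
Insert 1: 1 bumps 2 from row 1; 2 bumps 3 from row 2; 3 bumps 6 from row 3; 6 bumps 7 from row 4; 7 starts row 5. P = [[1, 4, 5, 8], [2], [3], [6], [7]].

So P = [[1, 4, 5, 8], [2], [3], [6], [7]], Q = [[1, 3, 5, 7], [2], [4], [6], [8]].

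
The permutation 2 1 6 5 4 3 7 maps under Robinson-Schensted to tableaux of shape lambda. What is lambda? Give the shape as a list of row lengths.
[3, 2, 1, 1]

Row-insert each entry into an empty tableau.

After inserting 2: P = [[2]].
After inserting 1: P = [[1], [2]].
After inserting 6: P = [[1, 6], [2]].
After inserting 5: P = [[1, 5], [2, 6]].
After inserting 4: P = [[1, 4], [2, 5], [6]].
After inserting 3: P = [[1, 3], [2, 4], [5], [6]].
After inserting 7: P = [[1, 3, 7], [2, 4], [5], [6]].

The final insertion tableau P = [[1, 3, 7], [2, 4], [5], [6]] has shape [3, 2, 1, 1].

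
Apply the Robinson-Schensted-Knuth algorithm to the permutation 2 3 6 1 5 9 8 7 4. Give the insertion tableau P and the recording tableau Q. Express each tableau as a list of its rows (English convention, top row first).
P = [[1, 3, 4, 7], [2, 5, 8], [6], [9]], Q = [[1, 2, 3, 6], [4, 5, 7], [8], [9]]

Insert each entry of the permutation into P by Schensted row insertion, recording in Q the position of each new cell.

Insert 2: appended to row 1. P = [[2]].
Insert 3: appended to row 1. P = [[2, 3]].
Insert 6: appended to row 1. P = [[2, 3, 6]].
Insert 1: 1 bumps 2 from row 1; 2 starts row 2. P = [[1, 3, 6], [2]].
Insert 5: 5 bumps 6 from row 1; 6 appends to row 2. P = [[1, 3, 5], [2, 6]].
Insert 9: appended to row 1. P = [[1, 3, 5, 9], [2, 6]].
Insert 8: 8 bumps 9 from row 1; 9 appends to row 2. P = [[1, 3, 5, 8], [2, 6, 9]].
Insert 7: 7 bumps 8 from row 1; 8 bumps 9 from row 2; 9 starts row 3. P = [[1, 3, 5, 7], [2, 6, 8], [9]].
Insert 4: 4 bumps 5 from row 1; 5 bumps 6 from row 2; 6 bumps 9 from row 3; 9 starts row 4. P = [[1, 3, 4, 7], [2, 5, 8], [6], [9]].

So P = [[1, 3, 4, 7], [2, 5, 8], [6], [9]], Q = [[1, 2, 3, 6], [4, 5, 7], [8], [9]].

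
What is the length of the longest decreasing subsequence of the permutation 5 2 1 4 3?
3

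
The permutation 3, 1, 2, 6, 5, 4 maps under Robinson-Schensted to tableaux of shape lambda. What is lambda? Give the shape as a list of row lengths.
[3, 2, 1]

Row-insert each entry into an empty tableau.

After inserting 3: P = [[3]].
After inserting 1: P = [[1], [3]].
After inserting 2: P = [[1, 2], [3]].
After inserting 6: P = [[1, 2, 6], [3]].
After inserting 5: P = [[1, 2, 5], [3, 6]].
After inserting 4: P = [[1, 2, 4], [3, 5], [6]].

The final insertion tableau P = [[1, 2, 4], [3, 5], [6]] has shape [3, 2, 1].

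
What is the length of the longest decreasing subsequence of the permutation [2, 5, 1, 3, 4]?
2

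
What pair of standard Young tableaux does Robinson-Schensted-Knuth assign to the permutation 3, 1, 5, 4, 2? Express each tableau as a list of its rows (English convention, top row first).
P = [[1, 2], [3, 4], [5]], Q = [[1, 3], [2, 4], [5]]

Insert each entry of the permutation into P by Schensted row insertion, recording in Q the position of each new cell.

Insert 3: appended to row 1. P = [[3]], Q = [[1]].
Insert 1: 1 bumps 3 from row 1; 3 starts row 2. P = [[1], [3]], Q = [[1], [2]].
Insert 5: appended to row 1. P = [[1, 5], [3]], Q = [[1, 3], [2]].
Insert 4: 4 bumps 5 from row 1; 5 appends to row 2. P = [[1, 4], [3, 5]], Q = [[1, 3], [2, 4]].
Insert 2: 2 bumps 4 from row 1; 4 bumps 5 from row 2; 5 starts row 3. P = [[1, 2], [3, 4], [5]], Q = [[1, 3], [2, 4], [5]].

So P = [[1, 2], [3, 4], [5]], Q = [[1, 3], [2, 4], [5]].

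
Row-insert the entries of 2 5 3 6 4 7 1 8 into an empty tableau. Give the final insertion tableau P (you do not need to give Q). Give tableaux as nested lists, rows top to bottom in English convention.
Insert 2: appended to row 1. P = [[2]].
Insert 5: appended to row 1. P = [[2, 5]].
Insert 3: 3 bumps 5 from row 1; 5 starts row 2. P = [[2, 3], [5]].
Insert 6: appended to row 1. P = [[2, 3, 6], [5]].
Insert 4: 4 bumps 6 from row 1; 6 appends to row 2. P = [[2, 3, 4], [5, 6]].
Insert 7: appended to row 1. P = [[2, 3, 4, 7], [5, 6]].
Insert 1: 1 bumps 2 from row 1; 2 bumps 5 from row 2; 5 starts row 3. P = [[1, 3, 4, 7], [2, 6], [5]].
Insert 8: appended to row 1. P = [[1, 3, 4, 7, 8], [2, 6], [5]].

So P = [[1, 3, 4, 7, 8], [2, 6], [5]].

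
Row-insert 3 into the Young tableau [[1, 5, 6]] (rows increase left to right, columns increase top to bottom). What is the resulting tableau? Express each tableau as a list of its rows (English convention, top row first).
[[1, 3, 6], [5]]

In row 1, 3 replaces 5 (the leftmost entry greater than 3); 5 is bumped to row 2. 5 starts a new row 2. The new tableau is [[1, 3, 6], [5]].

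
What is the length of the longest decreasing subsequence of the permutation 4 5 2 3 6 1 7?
3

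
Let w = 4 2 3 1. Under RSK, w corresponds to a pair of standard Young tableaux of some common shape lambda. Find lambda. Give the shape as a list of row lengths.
[2, 1, 1]

Row-insert each entry into an empty tableau.

After inserting 4: P = [[4]].
After inserting 2: P = [[2], [4]].
After inserting 3: P = [[2, 3], [4]].
After inserting 1: P = [[1, 3], [2], [4]].

The final insertion tableau P = [[1, 3], [2], [4]] has shape [2, 1, 1].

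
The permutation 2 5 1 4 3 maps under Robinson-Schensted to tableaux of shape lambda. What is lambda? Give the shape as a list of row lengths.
Row-insert each entry into an empty tableau.

After inserting 2: P = [[2]].
After inserting 5: P = [[2, 5]].
After inserting 1: P = [[1, 5], [2]].
After inserting 4: P = [[1, 4], [2, 5]].
After inserting 3: P = [[1, 3], [2, 4], [5]].

The final insertion tableau P = [[1, 3], [2, 4], [5]] has shape [2, 2, 1].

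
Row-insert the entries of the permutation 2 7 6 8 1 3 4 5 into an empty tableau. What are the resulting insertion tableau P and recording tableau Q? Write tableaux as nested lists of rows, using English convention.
Insert each entry of the permutation into P by Schensted row insertion, recording in Q the position of each new cell.

Insert 2: appended to row 1. P = [[2]], Q = [[1]].
Insert 7: appended to row 1. P = [[2, 7]], Q = [[1, 2]].
Insert 6: 6 bumps 7 from row 1; 7 starts row 2. P = [[2, 6], [7]], Q = [[1, 2], [3]].
Insert 8: appended to row 1. P = [[2, 6, 8], [7]], Q = [[1, 2, 4], [3]].
Insert 1: 1 bumps 2 from row 1; 2 bumps 7 from row 2; 7 starts row 3. P = [[1, 6, 8], [2], [7]], Q = [[1, 2, 4], [3], [5]].
Insert 3: 3 bumps 6 from row 1; 6 appends to row 2. P = [[1, 3, 8], [2, 6], [7]], Q = [[1, 2, 4], [3, 6], [5]].
Insert 4: 4 bumps 8 from row 1; 8 appends to row 2. P = [[1, 3, 4], [2, 6, 8], [7]], Q = [[1, 2, 4], [3, 6, 7], [5]].
Insert 5: appended to row 1. P = [[1, 3, 4, 5], [2, 6, 8], [7]], Q = [[1, 2, 4, 8], [3, 6, 7], [5]].

So P = [[1, 3, 4, 5], [2, 6, 8], [7]], Q = [[1, 2, 4, 8], [3, 6, 7], [5]].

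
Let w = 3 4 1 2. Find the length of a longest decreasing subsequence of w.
2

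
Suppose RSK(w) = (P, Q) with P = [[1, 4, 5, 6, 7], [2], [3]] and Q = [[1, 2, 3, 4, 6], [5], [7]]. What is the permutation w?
Reverse the RSK construction: for i from n down to 1, find the cell of Q containing i, remove the entry at that cell from P, and reverse-bump it up through P; the value ejected from row 1 is w(i).

Step i=7: Q has 7 at row 3, column 1; remove 3 from row 3 of P and reverse-bump: 3 enters row 2 and ejects 2; 2 enters row 1 and ejects 1. So w(7) = 1. P is now [[2, 4, 5, 6, 7], [3]].
Step i=6: Q has 6 at row 1, column 5; remove that cell from P, ejecting 7. So w(6) = 7. P is now [[2, 4, 5, 6], [3]].
Step i=5: Q has 5 at row 2, column 1; remove 3 from row 2 of P and reverse-bump: 3 enters row 1 and ejects 2. So w(5) = 2. P is now [[3, 4, 5, 6]].
Step i=4: Q has 4 at row 1, column 4; remove that cell from P, ejecting 6. So w(4) = 6. P is now [[3, 4, 5]].
Step i=3: Q has 3 at row 1, column 3; remove that cell from P, ejecting 5. So w(3) = 5. P is now [[3, 4]].
Step i=2: Q has 2 at row 1, column 2; remove that cell from P, ejecting 4. So w(2) = 4. P is now [[3]].
Step i=1: Q has 1 at row 1, column 1; remove that cell from P, ejecting 3. So w(1) = 3. P is now [].

So w = 3 4 5 6 2 7 1.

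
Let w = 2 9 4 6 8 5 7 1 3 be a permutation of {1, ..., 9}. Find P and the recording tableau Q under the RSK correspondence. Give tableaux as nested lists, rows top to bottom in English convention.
Insert each entry of the permutation into P by Schensted row insertion, recording in Q the position of each new cell.

Insert 2: appended to row 1. P = [[2]].
Insert 9: appended to row 1. P = [[2, 9]].
Insert 4: 4 bumps 9 from row 1; 9 starts row 2. P = [[2, 4], [9]].
Insert 6: appended to row 1. P = [[2, 4, 6], [9]].
Insert 8: appended to row 1. P = [[2, 4, 6, 8], [9]].
Insert 5: 5 bumps 6 from row 1; 6 bumps 9 from row 2; 9 starts row 3. P = [[2, 4, 5, 8], [6], [9]].
Insert 7: 7 bumps 8 from row 1; 8 appends to row 2. P = [[2, 4, 5, 7], [6, 8], [9]].
Insert 1: 1 bumps 2 from row 1; 2 bumps 6 from row 2; 6 bumps 9 from row 3; 9 starts row 4. P = [[1, 4, 5, 7], [2, 8], [6], [9]].
Insert 3: 3 bumps 4 from row 1; 4 bumps 8 from row 2; 8 appends to row 3. P = [[1, 3, 5, 7], [2, 4], [6, 8], [9]].

So P = [[1, 3, 5, 7], [2, 4], [6, 8], [9]], Q = [[1, 2, 4, 5], [3, 7], [6, 9], [8]].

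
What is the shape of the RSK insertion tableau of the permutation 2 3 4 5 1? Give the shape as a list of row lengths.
[4, 1]

Row-insert each entry into an empty tableau.

After inserting 2: P = [[2]].
After inserting 3: P = [[2, 3]].
After inserting 4: P = [[2, 3, 4]].
After inserting 5: P = [[2, 3, 4, 5]].
After inserting 1: P = [[1, 3, 4, 5], [2]].

The final insertion tableau P = [[1, 3, 4, 5], [2]] has shape [4, 1].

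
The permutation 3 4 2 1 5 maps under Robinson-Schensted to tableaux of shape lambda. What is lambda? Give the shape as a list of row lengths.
Row-insert each entry into an empty tableau.

After inserting 3: P = [[3]].
After inserting 4: P = [[3, 4]].
After inserting 2: P = [[2, 4], [3]].
After inserting 1: P = [[1, 4], [2], [3]].
After inserting 5: P = [[1, 4, 5], [2], [3]].

The final insertion tableau P = [[1, 4, 5], [2], [3]] has shape [3, 1, 1].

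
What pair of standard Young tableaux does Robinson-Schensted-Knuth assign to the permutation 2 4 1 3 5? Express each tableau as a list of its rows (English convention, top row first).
P = [[1, 3, 5], [2, 4]], Q = [[1, 2, 5], [3, 4]]

Insert each entry of the permutation into P by Schensted row insertion, recording in Q the position of each new cell.

Insert 2: appended to row 1. P = [[2]].
Insert 4: appended to row 1. P = [[2, 4]].
Insert 1: 1 bumps 2 from row 1; 2 starts row 2. P = [[1, 4], [2]].
Insert 3: 3 bumps 4 from row 1; 4 appends to row 2. P = [[1, 3], [2, 4]].
Insert 5: appended to row 1. P = [[1, 3, 5], [2, 4]].

So P = [[1, 3, 5], [2, 4]], Q = [[1, 2, 5], [3, 4]].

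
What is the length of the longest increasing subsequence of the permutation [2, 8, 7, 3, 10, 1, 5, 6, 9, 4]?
5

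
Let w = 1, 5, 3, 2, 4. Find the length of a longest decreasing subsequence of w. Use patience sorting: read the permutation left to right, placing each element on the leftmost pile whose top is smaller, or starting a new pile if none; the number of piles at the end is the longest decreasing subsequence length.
1: new pile. tops = [1]
5: onto pile 1 (replacing 1). tops = [5]
3: new pile. tops = [5, 3]
2: new pile. tops = [5, 3, 2]
4: onto pile 2 (replacing 3). tops = [5, 4, 2]

3 piles, so the longest decreasing subsequence has length 3.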